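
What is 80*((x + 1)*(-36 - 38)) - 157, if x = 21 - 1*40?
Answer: 106403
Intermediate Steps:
x = -19 (x = 21 - 40 = -19)
80*((x + 1)*(-36 - 38)) - 157 = 80*((-19 + 1)*(-36 - 38)) - 157 = 80*(-18*(-74)) - 157 = 80*1332 - 157 = 106560 - 157 = 106403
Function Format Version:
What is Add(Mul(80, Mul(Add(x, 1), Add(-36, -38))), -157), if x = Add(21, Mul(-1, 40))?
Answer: 106403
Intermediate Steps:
x = -19 (x = Add(21, -40) = -19)
Add(Mul(80, Mul(Add(x, 1), Add(-36, -38))), -157) = Add(Mul(80, Mul(Add(-19, 1), Add(-36, -38))), -157) = Add(Mul(80, Mul(-18, -74)), -157) = Add(Mul(80, 1332), -157) = Add(106560, -157) = 106403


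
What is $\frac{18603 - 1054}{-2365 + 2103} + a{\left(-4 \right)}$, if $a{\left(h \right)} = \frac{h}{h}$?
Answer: $- \frac{17287}{262} \approx -65.981$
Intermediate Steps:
$a{\left(h \right)} = 1$
$\frac{18603 - 1054}{-2365 + 2103} + a{\left(-4 \right)} = \frac{18603 - 1054}{-2365 + 2103} + 1 = \frac{17549}{-262} + 1 = 17549 \left(- \frac{1}{262}\right) + 1 = - \frac{17549}{262} + 1 = - \frac{17287}{262}$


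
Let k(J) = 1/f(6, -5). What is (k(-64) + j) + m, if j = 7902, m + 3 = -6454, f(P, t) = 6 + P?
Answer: 17341/12 ≈ 1445.1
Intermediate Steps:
m = -6457 (m = -3 - 6454 = -6457)
k(J) = 1/12 (k(J) = 1/(6 + 6) = 1/12)
(k(-64) + j) + m = (1/12 + 7902) - 6457 = 94825/12 - 6457 = 17341/12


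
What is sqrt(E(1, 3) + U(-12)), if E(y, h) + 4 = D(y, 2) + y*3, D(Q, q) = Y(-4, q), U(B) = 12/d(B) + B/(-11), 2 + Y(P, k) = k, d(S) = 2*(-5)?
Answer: I*sqrt(3355)/55 ≈ 1.0531*I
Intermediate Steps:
d(S) = -10
Y(P, k) = -2 + k
U(B) = -6/5 - B/11 (U(B) = 12/(-10) + B/(-11) = 12*(-1/10) + B*(-1/11) = -6/5 - B/11)
D(Q, q) = -2 + q
E(y, h) = -4 + 3*y (E(y, h) = -4 + ((-2 + 2) + y*3) = -4 + (0 + 3*y) = -4 + 3*y)
sqrt(E(1, 3) + U(-12)) = sqrt((-4 + 3*1) + (-6/5 - 1/11*(-12))) = sqrt((-4 + 3) + (-6/5 + 12/11)) = sqrt(-1 - 6/55) = sqrt(-61/55) = I*sqrt(3355)/55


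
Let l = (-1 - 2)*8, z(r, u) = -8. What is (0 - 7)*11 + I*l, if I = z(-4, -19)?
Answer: 115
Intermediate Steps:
I = -8
l = -24 (l = -3*8 = -24)
(0 - 7)*11 + I*l = (0 - 7)*11 - 8*(-24) = -7*11 + 192 = -77 + 192 = 115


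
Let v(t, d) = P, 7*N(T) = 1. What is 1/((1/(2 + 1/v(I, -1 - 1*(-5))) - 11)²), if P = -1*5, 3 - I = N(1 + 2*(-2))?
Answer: 81/8836 ≈ 0.0091670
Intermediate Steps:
N(T) = ⅐ (N(T) = (⅐)*1 = ⅐)
I = 20/7 (I = 3 - 1*⅐ = 3 - ⅐ = 20/7 ≈ 2.8571)
P = -5
v(t, d) = -5
1/((1/(2 + 1/v(I, -1 - 1*(-5))) - 11)²) = 1/((1/(2 + 1/(-5)) - 11)²) = 1/((1/(2 - ⅕) - 11)²) = 1/((1/(9/5) - 11)²) = 1/((5/9 - 11)²) = 1/((-94/9)²) = 1/(8836/81) = 81/8836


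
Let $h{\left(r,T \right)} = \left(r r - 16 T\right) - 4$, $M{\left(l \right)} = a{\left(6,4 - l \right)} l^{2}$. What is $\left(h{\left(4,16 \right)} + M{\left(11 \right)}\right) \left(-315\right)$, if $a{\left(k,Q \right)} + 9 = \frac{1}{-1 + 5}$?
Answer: $\frac{1641465}{4} \approx 4.1037 \cdot 10^{5}$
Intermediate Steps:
$a{\left(k,Q \right)} = - \frac{35}{4}$ ($a{\left(k,Q \right)} = -9 + \frac{1}{-1 + 5} = -9 + \frac{1}{4} = - \frac{35}{4}$)
$M{\left(l \right)} = - \frac{35 l^{2}}{4}$
$h{\left(r,T \right)} = -4 + r^{2} - 16 T$ ($h{\left(r,T \right)} = \left(r^{2} - 16 T\right) - 4 = -4 + r^{2} - 16 T$)
$\left(h{\left(4,16 \right)} + M{\left(11 \right)}\right) \left(-315\right) = \left(\left(-4 + 4^{2} - 256\right) - \frac{35 \cdot 11^{2}}{4}\right) \left(-315\right) = \left(\left(-4 + 16 - 256\right) - \frac{4235}{4}\right) \left(-315\right) = \left(-244 - \frac{4235}{4}\right) \left(-315\right) = \left(- \frac{5211}{4}\right) \left(-315\right) = \frac{1641465}{4}$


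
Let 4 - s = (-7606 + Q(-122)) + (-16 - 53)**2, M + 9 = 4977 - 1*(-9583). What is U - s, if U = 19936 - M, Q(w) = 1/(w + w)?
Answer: 618783/244 ≈ 2536.0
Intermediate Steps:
M = 14551 (M = -9 + (4977 - 1*(-9583)) = -9 + (4977 + 9583) = -9 + 14560 = 14551)
Q(w) = 1/(2*w)
U = 5385 (U = 19936 - 1*14551 = 19936 - 14551 = 5385)
s = 695157/244 (s = 4 - ((-7606 + (1/2)/(-122)) + (-16 - 53)**2) = 4 - ((-7606 + (1/2)*(-1/122)) + (-69)**2) = 4 - ((-7606 - 1/244) + 4761) = 4 - (-1855865/244 + 4761) = 4 - 1*(-694181/244) = 4 + 694181/244 = 695157/244 ≈ 2849.0)
U - s = 5385 - 1*695157/244 = 5385 - 695157/244 = 618783/244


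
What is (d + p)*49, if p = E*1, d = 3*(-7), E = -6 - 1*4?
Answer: -1519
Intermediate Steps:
E = -10 (E = -6 - 4 = -10)
d = -21
p = -10 (p = -10*1 = -10)
(d + p)*49 = (-21 - 10)*49 = -31*49 = -1519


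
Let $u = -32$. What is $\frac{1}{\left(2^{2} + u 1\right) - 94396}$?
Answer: $- \frac{1}{94424} \approx -1.0591 \cdot 10^{-5}$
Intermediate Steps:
$\frac{1}{\left(2^{2} + u 1\right) - 94396} = \frac{1}{\left(2^{2} - 32\right) - 94396} = \frac{1}{\left(4 - 32\right) - 94396} = \frac{1}{-28 - 94396} = \frac{1}{-94424} = - \frac{1}{94424}$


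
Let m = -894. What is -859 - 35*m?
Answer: 30431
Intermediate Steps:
-859 - 35*m = -859 - 35*(-894) = -859 + 31290 = 30431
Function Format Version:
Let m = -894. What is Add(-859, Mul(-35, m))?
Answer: 30431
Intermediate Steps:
Add(-859, Mul(-35, m)) = Add(-859, Mul(-35, -894)) = Add(-859, 31290) = 30431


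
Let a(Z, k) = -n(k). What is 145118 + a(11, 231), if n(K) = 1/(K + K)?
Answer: 67044515/462 ≈ 1.4512e+5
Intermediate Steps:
n(K) = 1/(2*K)
a(Z, k) = -1/(2*k)
145118 + a(11, 231) = 145118 - ½/231 = 145118 - ½*1/231 = 145118 - 1/462 = 67044515/462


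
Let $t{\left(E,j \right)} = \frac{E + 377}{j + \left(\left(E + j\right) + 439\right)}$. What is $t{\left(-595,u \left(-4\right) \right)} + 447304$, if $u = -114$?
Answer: $\frac{169080803}{378} \approx 4.473 \cdot 10^{5}$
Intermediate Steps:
$t{\left(E,j \right)} = \frac{377 + E}{439 + E + 2 j}$ ($t{\left(E,j \right)} = \frac{377 + E}{j + \left(439 + E + j\right)} = \frac{377 + E}{439 + E + 2 j}$)
$t{\left(-595,u \left(-4\right) \right)} + 447304 = \frac{377 - 595}{439 - 595 + 2 \left(\left(-114\right) \left(-4\right)\right)} + 447304 = \frac{1}{439 - 595 + 2 \cdot 456} \left(-218\right) + 447304 = \frac{1}{439 - 595 + 912} \left(-218\right) + 447304 = \frac{1}{756} \left(-218\right) + 447304 = - \frac{109}{378} + 447304 = \frac{169080803}{378}$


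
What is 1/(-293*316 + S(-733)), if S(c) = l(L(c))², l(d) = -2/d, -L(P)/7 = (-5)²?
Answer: -30625/2835507496 ≈ -1.0801e-5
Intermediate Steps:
L(P) = -175 (L(P) = -7*(-5)² = -7*25 = -175)
S(c) = 4/30625 (S(c) = (-2/(-175))² = (-2*(-1/175))² = (2/175)² = 4/30625)
1/(-293*316 + S(-733)) = 1/(-293*316 + 4/30625) = 1/(-92588 + 4/30625) = 1/(-2835507496/30625) = -30625/2835507496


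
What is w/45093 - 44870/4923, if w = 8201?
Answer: -660983129/73997613 ≈ -8.9325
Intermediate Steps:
w/45093 - 44870/4923 = 8201/45093 - 44870/4923 = -660983129/73997613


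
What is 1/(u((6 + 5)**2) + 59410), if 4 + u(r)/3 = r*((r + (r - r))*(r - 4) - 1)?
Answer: 1/5198026 ≈ 1.9238e-7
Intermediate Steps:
u(r) = -12 + 3*r*(-1 + r*(-4 + r)) (u(r) = -12 + 3*(r*((r + (r - r))*(r - 4) - 1)) = -12 + 3*(r*((r + 0)*(-4 + r) - 1)) = -12 + 3*(r*(r*(-4 + r) - 1)) = -12 + 3*(r*(-1 + r*(-4 + r))) = -12 + 3*r*(-1 + r*(-4 + r)))
1/(u((6 + 5)**2) + 59410) = 1/((-12 - 12*(6 + 5)**4 - 3*(6 + 5)**2 + 3*((6 + 5)**2)**3) + 59410) = 1/((-12 - 12*(11**2)**2 - 3*11**2 + 3*(11**2)**3) + 59410) = 1/((-12 - 12*121**2 - 3*121 + 3*121**3) + 59410) = 1/((-12 - 12*14641 - 363 + 3*1771561) + 59410) = 1/((-12 - 175692 - 363 + 5314683) + 59410) = 1/(5138616 + 59410) = 1/5198026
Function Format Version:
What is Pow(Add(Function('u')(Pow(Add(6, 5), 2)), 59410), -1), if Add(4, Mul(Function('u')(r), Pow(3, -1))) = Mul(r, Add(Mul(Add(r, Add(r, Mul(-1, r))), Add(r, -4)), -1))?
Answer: Rational(1, 5198026) ≈ 1.9238e-7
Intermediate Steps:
Function('u')(r) = Add(-12, Mul(3, r, Add(-1, Mul(r, Add(-4, r))))) (Function('u')(r) = Add(-12, Mul(3, Mul(r, Add(Mul(Add(r, Add(r, Mul(-1, r))), Add(r, -4)), -1)))) = Add(-12, Mul(3, Mul(r, Add(Mul(Add(r, 0), Add(-4, r)), -1)))) = Add(-12, Mul(3, Mul(r, Add(Mul(r, Add(-4, r)), -1)))) = Add(-12, Mul(3, Mul(r, Add(-1, Mul(r, Add(-4, r)))))) = Add(-12, Mul(3, r, Add(-1, Mul(r, Add(-4, r))))))
Pow(Add(Function('u')(Pow(Add(6, 5), 2)), 59410), -1) = Pow(Add(Add(-12, Mul(-12, Pow(Pow(Add(6, 5), 2), 2)), Mul(-3, Pow(Add(6, 5), 2)), Mul(3, Pow(Pow(Add(6, 5), 2), 3))), 59410), -1) = Pow(Add(Add(-12, Mul(-12, Pow(Pow(11, 2), 2)), Mul(-3, Pow(11, 2)), Mul(3, Pow(Pow(11, 2), 3))), 59410), -1) = Pow(Add(Add(-12, Mul(-12, Pow(121, 2)), Mul(-3, 121), Mul(3, Pow(121, 3))), 59410), -1) = Pow(Add(Add(-12, Mul(-12, 14641), -363, Mul(3, 1771561)), 59410), -1) = Pow(Add(Add(-12, -175692, -363, 5314683), 59410), -1) = Pow(Add(5138616, 59410), -1) = Pow(5198026, -1) = Rational(1, 5198026)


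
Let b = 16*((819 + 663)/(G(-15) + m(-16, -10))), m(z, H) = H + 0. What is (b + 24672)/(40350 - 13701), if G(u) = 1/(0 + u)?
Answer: 1123264/1341333 ≈ 0.83742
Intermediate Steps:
G(u) = 1/u
m(z, H) = H
b = -355680/151 (b = 16*((819 + 663)/(1/(-15) - 10)) = 16*(1482/(-1/15 - 10)) = 16*(1482/(-151/15)) = 16*(1482*(-15/151)) = 16*(-22230/151) = -355680/151 ≈ -2355.5)
(b + 24672)/(40350 - 13701) = (-355680/151 + 24672)/(40350 - 13701) = (3369792/151)/26649 = (3369792/151)*(1/26649) = 1123264/1341333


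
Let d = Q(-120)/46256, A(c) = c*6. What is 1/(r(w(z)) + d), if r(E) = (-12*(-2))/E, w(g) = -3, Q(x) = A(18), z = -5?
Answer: -11564/92485 ≈ -0.12504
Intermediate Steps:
A(c) = 6*c
Q(x) = 108 (Q(x) = 6*18 = 108)
r(E) = 24/E
d = 27/11564 (d = 108/46256 = 108*(1/46256) = 27/11564 ≈ 0.0023348)
1/(r(w(z)) + d) = 1/(24/(-3) + 27/11564) = 1/(24*(-⅓) + 27/11564) = 1/(-8 + 27/11564) = 1/(-92485/11564) = -11564/92485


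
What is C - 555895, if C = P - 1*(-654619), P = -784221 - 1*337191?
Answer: -1022688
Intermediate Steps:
P = -1121412 (P = -784221 - 337191 = -1121412)
C = -466793 (C = -1121412 - 1*(-654619) = -1121412 + 654619 = -466793)
C - 555895 = -466793 - 555895 = -1022688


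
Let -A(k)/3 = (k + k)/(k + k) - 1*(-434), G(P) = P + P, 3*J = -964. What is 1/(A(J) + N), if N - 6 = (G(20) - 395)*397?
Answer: -1/142234 ≈ -7.0307e-6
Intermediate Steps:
J = -964/3 (J = (1/3)*(-964) = -964/3 ≈ -321.33)
G(P) = 2*P
A(k) = -1305 (A(k) = -3*((k + k)/(k + k) - 1*(-434)) = -3*((2*k)/((2*k)) + 434) = -3*((2*k)*(1/(2*k)) + 434) = -3*(1 + 434) = -3*435 = -1305)
N = -140929 (N = 6 + (2*20 - 395)*397 = 6 + (40 - 395)*397 = 6 - 355*397 = 6 - 140935 = -140929)
1/(A(J) + N) = 1/(-1305 - 140929) = 1/(-142234) = -1/142234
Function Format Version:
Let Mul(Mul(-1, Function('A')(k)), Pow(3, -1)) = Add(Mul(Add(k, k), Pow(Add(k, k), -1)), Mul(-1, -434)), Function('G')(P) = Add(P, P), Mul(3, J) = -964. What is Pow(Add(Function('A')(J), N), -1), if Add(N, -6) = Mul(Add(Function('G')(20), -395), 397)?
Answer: Rational(-1, 142234) ≈ -7.0307e-6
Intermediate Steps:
J = Rational(-964, 3) (J = Mul(Rational(1, 3), -964) = Rational(-964, 3) ≈ -321.33)
Function('G')(P) = Mul(2, P)
Function('A')(k) = -1305 (Function('A')(k) = Mul(-3, Add(Mul(Add(k, k), Pow(Add(k, k), -1)), Mul(-1, -434))) = Mul(-3, Add(Mul(Mul(2, k), Pow(Mul(2, k), -1)), 434)) = Mul(-3, Add(Mul(Mul(2, k), Mul(Rational(1, 2), Pow(k, -1))), 434)) = Mul(-3, Add(1, 434)) = Mul(-3, 435) = -1305)
N = -140929 (N = Add(6, Mul(Add(Mul(2, 20), -395), 397)) = Add(6, Mul(Add(40, -395), 397)) = Add(6, Mul(-355, 397)) = Add(6, -140935) = -140929)
Pow(Add(Function('A')(J), N), -1) = Pow(Add(-1305, -140929), -1) = Pow(-142234, -1) = Rational(-1, 142234)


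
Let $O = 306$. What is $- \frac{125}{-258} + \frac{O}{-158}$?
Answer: $- \frac{29599}{20382} \approx -1.4522$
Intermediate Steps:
$- \frac{125}{-258} + \frac{O}{-158} = - \frac{125}{-258} + \frac{306}{-158} = \left(-125\right) \left(- \frac{1}{258}\right) + 306 \left(- \frac{1}{158}\right) = \frac{125}{258} - \frac{153}{79} = - \frac{29599}{20382}$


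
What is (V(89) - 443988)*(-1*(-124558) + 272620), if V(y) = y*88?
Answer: -173231567768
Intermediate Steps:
V(y) = 88*y
(V(89) - 443988)*(-1*(-124558) + 272620) = (88*89 - 443988)*(-1*(-124558) + 272620) = (7832 - 443988)*(124558 + 272620) = -436156*397178 = -173231567768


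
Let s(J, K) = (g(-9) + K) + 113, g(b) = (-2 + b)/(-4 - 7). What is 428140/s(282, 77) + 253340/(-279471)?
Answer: 119604326000/53378961 ≈ 2240.7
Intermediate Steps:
g(b) = 2/11 - b/11 (g(b) = (-2 + b)/(-11) = (-2 + b)*(-1/11) = 2/11 - b/11)
s(J, K) = 114 + K (s(J, K) = ((2/11 - 1/11*(-9)) + K) + 113 = ((2/11 + 9/11) + K) + 113 = (1 + K) + 113 = 114 + K)
428140/s(282, 77) + 253340/(-279471) = 428140/(114 + 77) + 253340/(-279471) = 428140/191 + 253340*(-1/279471) = 428140*(1/191) - 253340/279471 = 428140/191 - 253340/279471 = 119604326000/53378961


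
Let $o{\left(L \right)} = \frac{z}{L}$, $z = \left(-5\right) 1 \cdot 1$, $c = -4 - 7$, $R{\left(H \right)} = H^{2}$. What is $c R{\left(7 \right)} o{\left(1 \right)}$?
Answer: $2695$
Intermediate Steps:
$c = -11$
$z = -5$ ($z = \left(-5\right) 1 = -5$)
$o{\left(L \right)} = - \frac{5}{L}$
$c R{\left(7 \right)} o{\left(1 \right)} = - 11 \cdot 7^{2} \left(- \frac{5}{1}\right) = \left(-11\right) 49 \left(\left(-5\right) 1\right) = \left(-539\right) \left(-5\right) = 2695$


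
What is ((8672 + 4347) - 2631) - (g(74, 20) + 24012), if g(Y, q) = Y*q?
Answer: -15104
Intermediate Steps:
((8672 + 4347) - 2631) - (g(74, 20) + 24012) = ((8672 + 4347) - 2631) - (74*20 + 24012) = (13019 - 2631) - (1480 + 24012) = 10388 - 1*25492 = 10388 - 25492 = -15104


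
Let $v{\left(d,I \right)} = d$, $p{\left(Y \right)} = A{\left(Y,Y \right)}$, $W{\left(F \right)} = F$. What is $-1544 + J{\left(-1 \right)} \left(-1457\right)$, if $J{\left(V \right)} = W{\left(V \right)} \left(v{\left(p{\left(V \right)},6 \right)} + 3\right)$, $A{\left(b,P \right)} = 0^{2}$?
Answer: $2827$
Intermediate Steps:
$A{\left(b,P \right)} = 0$
$p{\left(Y \right)} = 0$
$J{\left(V \right)} = 3 V$ ($J{\left(V \right)} = V \left(0 + 3\right) = V 3 = 3 V$)
$-1544 + J{\left(-1 \right)} \left(-1457\right) = -1544 + 3 \left(-1\right) \left(-1457\right) = -1544 - -4371 = -1544 + 4371 = 2827$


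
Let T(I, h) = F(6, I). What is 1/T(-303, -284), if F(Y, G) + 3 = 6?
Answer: ⅓ ≈ 0.33333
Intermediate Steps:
F(Y, G) = 3 (F(Y, G) = -3 + 6 = 3)
T(I, h) = 3
1/T(-303, -284) = 1/3 = ⅓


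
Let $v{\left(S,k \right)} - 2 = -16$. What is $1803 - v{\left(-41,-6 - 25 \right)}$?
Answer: $1817$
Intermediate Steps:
$v{\left(S,k \right)} = -14$ ($v{\left(S,k \right)} = 2 - 16 = -14$)
$1803 - v{\left(-41,-6 - 25 \right)} = 1803 - -14 = 1803 + 14 = 1817$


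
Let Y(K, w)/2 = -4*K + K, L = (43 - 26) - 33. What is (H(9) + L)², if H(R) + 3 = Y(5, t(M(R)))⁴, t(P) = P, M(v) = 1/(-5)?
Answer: 656069220361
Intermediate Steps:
M(v) = -⅕
L = -16 (L = 17 - 33 = -16)
Y(K, w) = -6*K (Y(K, w) = 2*(-4*K + K) = 2*(-3*K) = -6*K)
H(R) = 809997 (H(R) = -3 + (-6*5)⁴ = -3 + (-30)⁴ = -3 + 810000 = 809997)
(H(9) + L)² = (809997 - 16)² = 809981² = 656069220361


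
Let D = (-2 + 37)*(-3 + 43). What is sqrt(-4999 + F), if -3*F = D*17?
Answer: I*sqrt(116391)/3 ≈ 113.72*I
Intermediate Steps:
D = 1400 (D = 35*40 = 1400)
F = -23800/3 (F = -1400*17/3 = -1/3*23800 = -23800/3 ≈ -7933.3)
sqrt(-4999 + F) = sqrt(-4999 - 23800/3) = sqrt(-38797/3) = I*sqrt(116391)/3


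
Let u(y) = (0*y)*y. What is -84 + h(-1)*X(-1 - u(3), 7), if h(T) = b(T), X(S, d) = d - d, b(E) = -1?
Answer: -84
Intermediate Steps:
u(y) = 0 (u(y) = 0*y = 0)
X(S, d) = 0
h(T) = -1
-84 + h(-1)*X(-1 - u(3), 7) = -84 - 1*0 = -84 + 0 = -84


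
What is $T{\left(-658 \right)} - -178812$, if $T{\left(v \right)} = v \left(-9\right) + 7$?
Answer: $184741$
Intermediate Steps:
$T{\left(v \right)} = 7 - 9 v$ ($T{\left(v \right)} = - 9 v + 7 = 7 - 9 v$)
$T{\left(-658 \right)} - -178812 = \left(7 - -5922\right) - -178812 = \left(7 + 5922\right) + 178812 = 5929 + 178812 = 184741$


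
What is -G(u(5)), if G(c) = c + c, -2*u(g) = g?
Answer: 5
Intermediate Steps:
u(g) = -g/2
G(c) = 2*c
-G(u(5)) = -2*(-½*5) = -2*(-5)/2 = -1*(-5) = 5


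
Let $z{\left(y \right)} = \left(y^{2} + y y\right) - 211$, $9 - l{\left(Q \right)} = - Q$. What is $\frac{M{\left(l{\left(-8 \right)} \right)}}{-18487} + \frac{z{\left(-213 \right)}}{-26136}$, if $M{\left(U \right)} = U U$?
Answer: $- \frac{1673598785}{483176232} \approx -3.4637$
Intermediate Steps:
$l{\left(Q \right)} = 9 + Q$ ($l{\left(Q \right)} = 9 - - Q = 9 + Q$)
$M{\left(U \right)} = U^{2}$
$z{\left(y \right)} = -211 + 2 y^{2}$ ($z{\left(y \right)} = \left(y^{2} + y^{2}\right) - 211 = 2 y^{2} - 211 = -211 + 2 y^{2}$)
$\frac{M{\left(l{\left(-8 \right)} \right)}}{-18487} + \frac{z{\left(-213 \right)}}{-26136} = \frac{\left(9 - 8\right)^{2}}{-18487} + \frac{-211 + 2 \left(-213\right)^{2}}{-26136} = 1^{2} \left(- \frac{1}{18487}\right) + \left(-211 + 2 \cdot 45369\right) \left(- \frac{1}{26136}\right) = 1 \left(- \frac{1}{18487}\right) + \left(-211 + 90738\right) \left(- \frac{1}{26136}\right) = - \frac{1}{18487} + 90527 \left(- \frac{1}{26136}\right) = - \frac{1}{18487} - \frac{90527}{26136} = - \frac{1673598785}{483176232}$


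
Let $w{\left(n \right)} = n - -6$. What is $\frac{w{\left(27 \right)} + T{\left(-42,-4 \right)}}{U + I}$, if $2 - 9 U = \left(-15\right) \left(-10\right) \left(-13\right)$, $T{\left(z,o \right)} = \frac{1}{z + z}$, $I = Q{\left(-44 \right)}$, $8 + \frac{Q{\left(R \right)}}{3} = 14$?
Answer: $\frac{8313}{59192} \approx 0.14044$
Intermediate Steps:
$Q{\left(R \right)} = 18$ ($Q{\left(R \right)} = -24 + 3 \cdot 14 = -24 + 42 = 18$)
$I = 18$
$T{\left(z,o \right)} = \frac{1}{2 z}$
$w{\left(n \right)} = 6 + n$ ($w{\left(n \right)} = n + 6 = 6 + n$)
$U = \frac{1952}{9}$ ($U = \frac{2}{9} - \frac{\left(-15\right) \left(-10\right) \left(-13\right)}{9} = \frac{2}{9} - \frac{150 \left(-13\right)}{9} = \frac{2}{9} - - \frac{650}{3} = \frac{2}{9} + \frac{650}{3} = \frac{1952}{9} \approx 216.89$)
$\frac{w{\left(27 \right)} + T{\left(-42,-4 \right)}}{U + I} = \frac{\left(6 + 27\right) + \frac{1}{2 \left(-42\right)}}{\frac{1952}{9} + 18} = \frac{33 + \frac{1}{2} \left(- \frac{1}{42}\right)}{\frac{2114}{9}} = \left(33 - \frac{1}{84}\right) \frac{9}{2114} = \frac{2771}{84} \cdot \frac{9}{2114} = \frac{8313}{59192}$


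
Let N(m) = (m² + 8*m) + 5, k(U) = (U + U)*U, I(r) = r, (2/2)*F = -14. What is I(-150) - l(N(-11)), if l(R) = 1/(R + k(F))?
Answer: -64501/430 ≈ -150.00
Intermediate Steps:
F = -14
k(U) = 2*U² (k(U) = (2*U)*U = 2*U²)
N(m) = 5 + m² + 8*m
l(R) = 1/(392 + R) (l(R) = 1/(R + 2*(-14)²) = 1/(R + 2*196) = 1/(R + 392) = 1/(392 + R))
I(-150) - l(N(-11)) = -150 - 1/(392 + (5 + (-11)² + 8*(-11))) = -150 - 1/(392 + (5 + 121 - 88)) = -150 - 1/(392 + 38) = -150 - 1/430 = -64501/430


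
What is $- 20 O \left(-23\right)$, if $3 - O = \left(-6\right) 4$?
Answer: $12420$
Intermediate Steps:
$O = 27$ ($O = 3 - \left(-6\right) 4 = 3 - -24 = 3 + 24 = 27$)
$- 20 O \left(-23\right) = \left(-20\right) 27 \left(-23\right) = \left(-540\right) \left(-23\right) = 12420$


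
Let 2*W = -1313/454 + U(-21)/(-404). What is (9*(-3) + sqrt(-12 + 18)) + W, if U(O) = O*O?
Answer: -5317565/183416 + sqrt(6) ≈ -26.542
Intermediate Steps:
U(O) = O**2
W = -365333/183416 (W = (-1313/454 + (-21)**2/(-404))/2 = (-1313*1/454 + 441*(-1/404))/2 = (-1313/454 - 441/404)/2 = (1/2)*(-365333/91708) = -365333/183416 ≈ -1.9918)
(9*(-3) + sqrt(-12 + 18)) + W = (9*(-3) + sqrt(-12 + 18)) - 365333/183416 = (-27 + sqrt(6)) - 365333/183416 = -5317565/183416 + sqrt(6)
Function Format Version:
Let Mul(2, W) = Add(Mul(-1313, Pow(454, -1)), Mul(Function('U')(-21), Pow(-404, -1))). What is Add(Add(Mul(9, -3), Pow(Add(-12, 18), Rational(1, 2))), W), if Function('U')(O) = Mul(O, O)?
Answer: Add(Rational(-5317565, 183416), Pow(6, Rational(1, 2))) ≈ -26.542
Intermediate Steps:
Function('U')(O) = Pow(O, 2)
W = Rational(-365333, 183416) (W = Mul(Rational(1, 2), Add(Mul(-1313, Pow(454, -1)), Mul(Pow(-21, 2), Pow(-404, -1)))) = Mul(Rational(1, 2), Add(Mul(-1313, Rational(1, 454)), Mul(441, Rational(-1, 404)))) = Mul(Rational(1, 2), Add(Rational(-1313, 454), Rational(-441, 404))) = Mul(Rational(1, 2), Rational(-365333, 91708)) = Rational(-365333, 183416) ≈ -1.9918)
Add(Add(Mul(9, -3), Pow(Add(-12, 18), Rational(1, 2))), W) = Add(Add(Mul(9, -3), Pow(Add(-12, 18), Rational(1, 2))), Rational(-365333, 183416)) = Add(Add(-27, Pow(6, Rational(1, 2))), Rational(-365333, 183416)) = Add(Rational(-5317565, 183416), Pow(6, Rational(1, 2)))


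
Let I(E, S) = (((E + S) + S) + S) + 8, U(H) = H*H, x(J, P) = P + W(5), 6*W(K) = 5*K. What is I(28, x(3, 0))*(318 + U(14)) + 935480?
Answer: 960409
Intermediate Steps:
W(K) = 5*K/6 (W(K) = (5*K)/6 = 5*K/6)
x(J, P) = 25/6 + P (x(J, P) = P + (⅚)*5 = P + 25/6 = 25/6 + P)
U(H) = H²
I(E, S) = 8 + E + 3*S (I(E, S) = ((E + 2*S) + S) + 8 = (E + 3*S) + 8 = 8 + E + 3*S)
I(28, x(3, 0))*(318 + U(14)) + 935480 = (8 + 28 + 3*(25/6 + 0))*(318 + 14²) + 935480 = (8 + 28 + 3*(25/6))*(318 + 196) + 935480 = (8 + 28 + 25/2)*514 + 935480 = (97/2)*514 + 935480 = 24929 + 935480 = 960409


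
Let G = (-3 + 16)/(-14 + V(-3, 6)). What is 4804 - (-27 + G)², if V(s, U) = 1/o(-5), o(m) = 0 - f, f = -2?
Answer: 2932091/729 ≈ 4022.1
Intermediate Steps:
o(m) = 2 (o(m) = 0 - 1*(-2) = 0 + 2 = 2)
V(s, U) = ½ (V(s, U) = 1/2 = ½)
G = -26/27 (G = (-3 + 16)/(-14 + ½) = 13/(-27/2) = 13*(-2/27) = -26/27 ≈ -0.96296)
4804 - (-27 + G)² = 4804 - (-27 - 26/27)² = 4804 - (-755/27)² = 4804 - 1*570025/729 = 4804 - 570025/729 = 2932091/729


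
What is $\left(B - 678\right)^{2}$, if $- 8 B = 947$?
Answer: $\frac{40589641}{64} \approx 6.3421 \cdot 10^{5}$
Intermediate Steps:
$B = - \frac{947}{8}$ ($B = \left(- \frac{1}{8}\right) 947 = - \frac{947}{8} \approx -118.38$)
$\left(B - 678\right)^{2} = \left(- \frac{947}{8} - 678\right)^{2} = \left(- \frac{6371}{8}\right)^{2} = \frac{40589641}{64}$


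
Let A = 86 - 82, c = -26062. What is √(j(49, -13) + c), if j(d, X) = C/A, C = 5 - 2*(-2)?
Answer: I*√104239/2 ≈ 161.43*I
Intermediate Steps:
C = 9 (C = 5 + 4 = 9)
A = 4
j(d, X) = 9/4
√(j(49, -13) + c) = √(9/4 - 26062) = √(-104239/4) = I*√104239/2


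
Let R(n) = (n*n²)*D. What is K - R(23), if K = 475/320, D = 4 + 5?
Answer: -7008097/64 ≈ -1.0950e+5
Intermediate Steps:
D = 9
R(n) = 9*n³ (R(n) = (n*n²)*9 = n³*9 = 9*n³)
K = 95/64 (K = 475*(1/320) = 95/64 ≈ 1.4844)
K - R(23) = 95/64 - 9*23³ = 95/64 - 9*12167 = 95/64 - 1*109503 = 95/64 - 109503 = -7008097/64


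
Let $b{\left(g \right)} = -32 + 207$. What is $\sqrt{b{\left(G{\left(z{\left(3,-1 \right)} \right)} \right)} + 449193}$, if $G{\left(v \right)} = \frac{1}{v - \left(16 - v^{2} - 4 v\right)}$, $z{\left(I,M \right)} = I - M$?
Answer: $2 \sqrt{112342} \approx 670.35$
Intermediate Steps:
$G{\left(v \right)} = \frac{1}{-16 + v^{2} + 5 v}$ ($G{\left(v \right)} = \frac{1}{v + \left(-16 + v^{2} + 4 v\right)} = \frac{1}{-16 + v^{2} + 5 v}$)
$b{\left(g \right)} = 175$
$\sqrt{b{\left(G{\left(z{\left(3,-1 \right)} \right)} \right)} + 449193} = \sqrt{175 + 449193} = \sqrt{449368} = 2 \sqrt{112342}$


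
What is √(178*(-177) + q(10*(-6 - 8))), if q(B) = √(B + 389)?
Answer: √(-31506 + √249) ≈ 177.45*I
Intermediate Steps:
q(B) = √(389 + B)
√(178*(-177) + q(10*(-6 - 8))) = √(178*(-177) + √(389 + 10*(-6 - 8))) = √(-31506 + √(389 + 10*(-14))) = √(-31506 + √(389 - 140)) = √(-31506 + √249)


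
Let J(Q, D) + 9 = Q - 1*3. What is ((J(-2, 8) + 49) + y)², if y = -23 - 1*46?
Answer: 1156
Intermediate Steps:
J(Q, D) = -12 + Q (J(Q, D) = -9 + (Q - 1*3) = -9 + (Q - 3) = -9 + (-3 + Q) = -12 + Q)
y = -69 (y = -23 - 46 = -69)
((J(-2, 8) + 49) + y)² = (((-12 - 2) + 49) - 69)² = ((-14 + 49) - 69)² = (35 - 69)² = (-34)² = 1156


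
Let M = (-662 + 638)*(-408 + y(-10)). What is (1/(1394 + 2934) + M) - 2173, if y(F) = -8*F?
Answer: 24665273/4328 ≈ 5699.0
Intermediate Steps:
M = 7872 (M = (-662 + 638)*(-408 - 8*(-10)) = -24*(-408 + 80) = -24*(-328) = 7872)
(1/(1394 + 2934) + M) - 2173 = (1/(1394 + 2934) + 7872) - 2173 = (1/4328 + 7872) - 2173 = 34070017/4328 - 2173 = 24665273/4328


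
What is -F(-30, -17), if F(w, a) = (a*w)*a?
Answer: 8670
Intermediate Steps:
F(w, a) = w*a²
-F(-30, -17) = -(-30)*(-17)² = -(-30)*289 = -1*(-8670) = 8670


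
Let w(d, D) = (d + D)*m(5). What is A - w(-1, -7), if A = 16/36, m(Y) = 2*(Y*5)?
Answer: 3604/9 ≈ 400.44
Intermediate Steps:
m(Y) = 10*Y (m(Y) = 2*(5*Y) = 10*Y)
w(d, D) = 50*D + 50*d (w(d, D) = (d + D)*(10*5) = (D + d)*50 = 50*D + 50*d)
A = 4/9 (A = 16*(1/36) = 4/9 ≈ 0.44444)
A - w(-1, -7) = 4/9 - (50*(-7) + 50*(-1)) = 4/9 - (-350 - 50) = 4/9 - 1*(-400) = 4/9 + 400 = 3604/9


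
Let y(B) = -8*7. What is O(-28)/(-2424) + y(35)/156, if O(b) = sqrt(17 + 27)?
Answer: -14/39 - sqrt(11)/1212 ≈ -0.36171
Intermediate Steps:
y(B) = -56
O(b) = 2*sqrt(11) (O(b) = sqrt(44) = 2*sqrt(11))
O(-28)/(-2424) + y(35)/156 = (2*sqrt(11))/(-2424) - 56/156 = (2*sqrt(11))*(-1/2424) - 56*1/156 = -sqrt(11)/1212 - 14/39 = -14/39 - sqrt(11)/1212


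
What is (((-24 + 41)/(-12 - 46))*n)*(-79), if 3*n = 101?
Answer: 135643/174 ≈ 779.56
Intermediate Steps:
n = 101/3 (n = (⅓)*101 = 101/3 ≈ 33.667)
(((-24 + 41)/(-12 - 46))*n)*(-79) = (((-24 + 41)/(-12 - 46))*(101/3))*(-79) = ((17/(-58))*(101/3))*(-79) = ((17*(-1/58))*(101/3))*(-79) = -17/58*101/3*(-79) = -1717/174*(-79) = 135643/174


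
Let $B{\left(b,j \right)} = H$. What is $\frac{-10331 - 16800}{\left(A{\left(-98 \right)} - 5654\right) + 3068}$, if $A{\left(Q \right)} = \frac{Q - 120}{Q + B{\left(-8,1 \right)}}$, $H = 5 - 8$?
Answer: $\frac{2740231}{260968} \approx 10.5$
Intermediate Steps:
$H = -3$ ($H = 5 - 8 = -3$)
$B{\left(b,j \right)} = -3$
$A{\left(Q \right)} = \frac{-120 + Q}{-3 + Q}$ ($A{\left(Q \right)} = \frac{Q - 120}{Q - 3} = \frac{-120 + Q}{-3 + Q}$)
$\frac{-10331 - 16800}{\left(A{\left(-98 \right)} - 5654\right) + 3068} = \frac{-10331 - 16800}{\left(\frac{-120 - 98}{-3 - 98} - 5654\right) + 3068} = - \frac{27131}{\left(\frac{1}{-101} \left(-218\right) - 5654\right) + 3068} = - \frac{27131}{\left(\left(- \frac{1}{101}\right) \left(-218\right) - 5654\right) + 3068} = - \frac{27131}{\left(\frac{218}{101} - 5654\right) + 3068} = - \frac{27131}{- \frac{570836}{101} + 3068} = - \frac{27131}{- \frac{260968}{101}} = \left(-27131\right) \left(- \frac{101}{260968}\right) = \frac{2740231}{260968}$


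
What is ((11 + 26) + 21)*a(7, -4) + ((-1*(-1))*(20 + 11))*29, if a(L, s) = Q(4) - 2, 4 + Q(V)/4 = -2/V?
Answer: -261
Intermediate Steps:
Q(V) = -16 - 8/V (Q(V) = -16 + 4*(-2/V) = -16 - 8/V)
a(L, s) = -20 (a(L, s) = (-16 - 8/4) - 2 = (-16 - 8*1/4) - 2 = (-16 - 2) - 2 = -18 - 2 = -20)
((11 + 26) + 21)*a(7, -4) + ((-1*(-1))*(20 + 11))*29 = ((11 + 26) + 21)*(-20) + ((-1*(-1))*(20 + 11))*29 = (37 + 21)*(-20) + (1*31)*29 = 58*(-20) + 31*29 = -1160 + 899 = -261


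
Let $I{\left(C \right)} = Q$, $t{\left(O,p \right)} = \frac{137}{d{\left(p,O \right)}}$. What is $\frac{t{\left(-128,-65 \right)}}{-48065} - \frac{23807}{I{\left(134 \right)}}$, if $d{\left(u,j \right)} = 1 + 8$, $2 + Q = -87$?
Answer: $\frac{10298538902}{38500065} \approx 267.49$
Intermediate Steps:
$Q = -89$ ($Q = -2 - 87 = -89$)
$d{\left(u,j \right)} = 9$
$t{\left(O,p \right)} = \frac{137}{9}$
$I{\left(C \right)} = -89$
$\frac{t{\left(-128,-65 \right)}}{-48065} - \frac{23807}{I{\left(134 \right)}} = \frac{137}{9 \left(-48065\right)} - \frac{23807}{-89} = \frac{137}{9} \left(- \frac{1}{48065}\right) - - \frac{23807}{89} = - \frac{137}{432585} + \frac{23807}{89} = \frac{10298538902}{38500065}$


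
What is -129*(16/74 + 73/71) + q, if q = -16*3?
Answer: -547797/2627 ≈ -208.53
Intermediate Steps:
q = -48
-129*(16/74 + 73/71) + q = -129*(16/74 + 73/71) - 48 = -129*(16*(1/74) + 73*(1/71)) - 48 = -129*(8/37 + 73/71) - 48 = -129*3269/2627 - 48 = -421701/2627 - 48 = -547797/2627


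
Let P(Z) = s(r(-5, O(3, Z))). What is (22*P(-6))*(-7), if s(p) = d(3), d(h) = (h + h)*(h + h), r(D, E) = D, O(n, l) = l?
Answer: -5544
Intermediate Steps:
d(h) = 4*h² (d(h) = (2*h)*(2*h) = 4*h²)
s(p) = 36 (s(p) = 4*3² = 4*9 = 36)
P(Z) = 36
(22*P(-6))*(-7) = (22*36)*(-7) = 792*(-7) = -5544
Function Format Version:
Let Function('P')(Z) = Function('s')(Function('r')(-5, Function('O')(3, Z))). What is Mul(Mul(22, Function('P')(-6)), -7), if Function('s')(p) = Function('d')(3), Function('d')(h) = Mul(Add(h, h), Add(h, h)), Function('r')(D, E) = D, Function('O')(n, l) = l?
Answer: -5544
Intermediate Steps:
Function('d')(h) = Mul(4, Pow(h, 2)) (Function('d')(h) = Mul(Mul(2, h), Mul(2, h)) = Mul(4, Pow(h, 2)))
Function('s')(p) = 36 (Function('s')(p) = Mul(4, Pow(3, 2)) = Mul(4, 9) = 36)
Function('P')(Z) = 36
Mul(Mul(22, Function('P')(-6)), -7) = Mul(Mul(22, 36), -7) = Mul(792, -7) = -5544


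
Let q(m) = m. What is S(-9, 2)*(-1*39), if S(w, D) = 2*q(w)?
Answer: 702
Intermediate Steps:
S(w, D) = 2*w
S(-9, 2)*(-1*39) = (2*(-9))*(-1*39) = -18*(-39) = 702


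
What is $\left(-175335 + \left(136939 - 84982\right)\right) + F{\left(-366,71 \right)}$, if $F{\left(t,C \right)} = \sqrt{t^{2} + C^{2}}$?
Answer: $-123378 + \sqrt{138997} \approx -1.2301 \cdot 10^{5}$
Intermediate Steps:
$F{\left(t,C \right)} = \sqrt{C^{2} + t^{2}}$
$\left(-175335 + \left(136939 - 84982\right)\right) + F{\left(-366,71 \right)} = \left(-175335 + \left(136939 - 84982\right)\right) + \sqrt{71^{2} + \left(-366\right)^{2}} = \left(-175335 + \left(136939 - 84982\right)\right) + \sqrt{5041 + 133956} = \left(-175335 + 51957\right) + \sqrt{138997} = -123378 + \sqrt{138997}$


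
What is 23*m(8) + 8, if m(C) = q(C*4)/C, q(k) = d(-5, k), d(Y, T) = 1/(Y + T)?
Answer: 1751/216 ≈ 8.1065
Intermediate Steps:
d(Y, T) = 1/(T + Y)
q(k) = 1/(-5 + k) (q(k) = 1/(k - 5) = 1/(-5 + k))
m(C) = 1/(C*(-5 + 4*C)) (m(C) = 1/((-5 + C*4)*C) = 1/((-5 + 4*C)*C) = 1/(C*(-5 + 4*C)))
23*m(8) + 8 = 23*(1/(8*(-5 + 4*8))) + 8 = 23*(1/(8*(-5 + 32))) + 8 = 23*((⅛)/27) + 8 = 23*((⅛)*(1/27)) + 8 = 23*(1/216) + 8 = 23/216 + 8 = 1751/216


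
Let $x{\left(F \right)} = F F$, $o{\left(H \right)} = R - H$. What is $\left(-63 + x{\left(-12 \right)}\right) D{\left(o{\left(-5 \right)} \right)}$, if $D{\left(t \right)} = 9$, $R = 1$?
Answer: $729$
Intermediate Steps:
$o{\left(H \right)} = 1 - H$
$x{\left(F \right)} = F^{2}$
$\left(-63 + x{\left(-12 \right)}\right) D{\left(o{\left(-5 \right)} \right)} = \left(-63 + \left(-12\right)^{2}\right) 9 = \left(-63 + 144\right) 9 = 81 \cdot 9 = 729$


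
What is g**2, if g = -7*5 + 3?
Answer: 1024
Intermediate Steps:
g = -32 (g = -35 + 3 = -32)
g**2 = (-32)**2 = 1024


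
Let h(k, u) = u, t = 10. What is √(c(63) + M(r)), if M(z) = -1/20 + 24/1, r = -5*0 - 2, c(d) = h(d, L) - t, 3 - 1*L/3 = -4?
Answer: √3495/10 ≈ 5.9118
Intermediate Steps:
L = 21 (L = 9 - 3*(-4) = 9 + 12 = 21)
c(d) = 11 (c(d) = 21 - 1*10 = 21 - 10 = 11)
r = -2 (r = 0 - 2 = -2)
M(z) = 479/20 (M(z) = -1*1/20 + 24*1 = -1/20 + 24 = 479/20)
√(c(63) + M(r)) = √(11 + 479/20) = √(699/20) = √3495/10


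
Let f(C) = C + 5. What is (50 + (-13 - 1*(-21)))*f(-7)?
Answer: -116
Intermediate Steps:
f(C) = 5 + C
(50 + (-13 - 1*(-21)))*f(-7) = (50 + (-13 - 1*(-21)))*(5 - 7) = (50 + (-13 + 21))*(-2) = (50 + 8)*(-2) = 58*(-2) = -116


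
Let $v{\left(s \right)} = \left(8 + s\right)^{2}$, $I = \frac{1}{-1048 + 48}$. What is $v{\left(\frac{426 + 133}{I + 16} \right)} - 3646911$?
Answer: $- \frac{933020560486847}{255968001} \approx -3.6451 \cdot 10^{6}$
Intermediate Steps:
$I = - \frac{1}{1000}$ ($I = \frac{1}{-1000} = - \frac{1}{1000} \approx -0.001$)
$v{\left(\frac{426 + 133}{I + 16} \right)} - 3646911 = \left(8 + \frac{426 + 133}{- \frac{1}{1000} + 16}\right)^{2} - 3646911 = \left(8 + \frac{559}{\frac{15999}{1000}}\right)^{2} - 3646911 = \left(8 + 559 \cdot \frac{1000}{15999}\right)^{2} - 3646911 = \left(8 + \frac{559000}{15999}\right)^{2} - 3646911 = \left(\frac{686992}{15999}\right)^{2} - 3646911 = \frac{471958008064}{255968001} - 3646911 = - \frac{933020560486847}{255968001}$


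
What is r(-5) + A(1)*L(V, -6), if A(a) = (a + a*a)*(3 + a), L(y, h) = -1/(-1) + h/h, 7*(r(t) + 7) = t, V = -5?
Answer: 58/7 ≈ 8.2857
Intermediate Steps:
r(t) = -7 + t/7
L(y, h) = 2 (L(y, h) = -1*(-1) + 1 = 1 + 1 = 2)
A(a) = (3 + a)*(a + a²) (A(a) = (a + a²)*(3 + a) = (3 + a)*(a + a²))
r(-5) + A(1)*L(V, -6) = (-7 + (⅐)*(-5)) + (1*(3 + 1² + 4*1))*2 = (-7 - 5/7) + (1*(3 + 1 + 4))*2 = -54/7 + (1*8)*2 = -54/7 + 8*2 = -54/7 + 16 = 58/7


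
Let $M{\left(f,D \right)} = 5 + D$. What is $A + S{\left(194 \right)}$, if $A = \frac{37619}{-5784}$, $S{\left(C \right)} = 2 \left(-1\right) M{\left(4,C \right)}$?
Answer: $- \frac{2339651}{5784} \approx -404.5$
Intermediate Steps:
$S{\left(C \right)} = -10 - 2 C$ ($S{\left(C \right)} = 2 \left(-1\right) \left(5 + C\right) = - 2 \left(5 + C\right) = -10 - 2 C$)
$A = - \frac{37619}{5784}$ ($A = 37619 \left(- \frac{1}{5784}\right) = - \frac{37619}{5784} \approx -6.504$)
$A + S{\left(194 \right)} = - \frac{37619}{5784} - 398 = - \frac{2339651}{5784}$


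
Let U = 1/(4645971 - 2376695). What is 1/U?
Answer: 2269276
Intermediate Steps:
U = 1/2269276 ≈ 4.4067e-7
1/U = 1/(1/2269276) = 2269276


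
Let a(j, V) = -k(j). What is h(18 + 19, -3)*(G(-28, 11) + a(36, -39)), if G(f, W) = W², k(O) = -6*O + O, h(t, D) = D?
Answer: -903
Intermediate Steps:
k(O) = -5*O
a(j, V) = 5*j (a(j, V) = -(-5)*j = 5*j)
h(18 + 19, -3)*(G(-28, 11) + a(36, -39)) = -3*(11² + 5*36) = -3*(121 + 180) = -3*301 = -903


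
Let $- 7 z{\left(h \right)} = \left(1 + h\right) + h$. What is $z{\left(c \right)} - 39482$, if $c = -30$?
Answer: $- \frac{276315}{7} \approx -39474.0$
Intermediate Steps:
$z{\left(h \right)} = - \frac{1}{7} - \frac{2 h}{7}$ ($z{\left(h \right)} = - \frac{\left(1 + h\right) + h}{7} = - \frac{1 + 2 h}{7} = - \frac{1}{7} - \frac{2 h}{7}$)
$z{\left(c \right)} - 39482 = \left(- \frac{1}{7} - - \frac{60}{7}\right) - 39482 = \left(- \frac{1}{7} + \frac{60}{7}\right) - 39482 = \frac{59}{7} - 39482 = - \frac{276315}{7}$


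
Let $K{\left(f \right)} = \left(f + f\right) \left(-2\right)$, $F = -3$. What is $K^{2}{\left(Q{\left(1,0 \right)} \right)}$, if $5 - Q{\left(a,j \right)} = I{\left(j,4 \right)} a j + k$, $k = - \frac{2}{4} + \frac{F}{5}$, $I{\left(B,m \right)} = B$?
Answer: $\frac{14884}{25} \approx 595.36$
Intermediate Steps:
$k = - \frac{11}{10}$ ($k = - \frac{2}{4} - \frac{3}{5} = \left(-2\right) \frac{1}{4} - \frac{3}{5} = - \frac{1}{2} - \frac{3}{5} = - \frac{11}{10} \approx -1.1$)
$Q{\left(a,j \right)} = \frac{61}{10} - a j^{2}$ ($Q{\left(a,j \right)} = 5 - \left(j a j - \frac{11}{10}\right) = 5 - \left(a j j - \frac{11}{10}\right) = 5 - \left(a j^{2} - \frac{11}{10}\right) = 5 - \left(- \frac{11}{10} + a j^{2}\right) = \frac{61}{10} - a j^{2}$)
$K{\left(f \right)} = - 4 f$ ($K{\left(f \right)} = 2 f \left(-2\right) = - 4 f$)
$K^{2}{\left(Q{\left(1,0 \right)} \right)} = \left(- 4 \left(\frac{61}{10} - 1 \cdot 0^{2}\right)\right)^{2} = \left(- 4 \left(\frac{61}{10} - 1 \cdot 0\right)\right)^{2} = \left(- 4 \left(\frac{61}{10} + 0\right)\right)^{2} = \left(\left(-4\right) \frac{61}{10}\right)^{2} = \left(- \frac{122}{5}\right)^{2} = \frac{14884}{25}$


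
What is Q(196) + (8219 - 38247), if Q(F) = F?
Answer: -29832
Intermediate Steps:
Q(196) + (8219 - 38247) = 196 + (8219 - 38247) = 196 - 30028 = -29832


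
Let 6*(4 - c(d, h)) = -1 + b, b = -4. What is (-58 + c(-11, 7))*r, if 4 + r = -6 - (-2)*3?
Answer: 638/3 ≈ 212.67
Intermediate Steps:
c(d, h) = 29/6 (c(d, h) = 4 - (-1 - 4)/6 = 4 - ⅙*(-5) = 4 + ⅚ = 29/6)
r = -4 (r = -4 + (-6 - (-2)*3) = -4 + (-6 - 1*(-6)) = -4 + (-6 + 6) = -4 + 0 = -4)
(-58 + c(-11, 7))*r = (-58 + 29/6)*(-4) = -319/6*(-4) = 638/3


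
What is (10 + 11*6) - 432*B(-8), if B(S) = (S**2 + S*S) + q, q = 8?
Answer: -58676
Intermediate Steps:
B(S) = 8 + 2*S**2 (B(S) = (S**2 + S*S) + 8 = (S**2 + S**2) + 8 = 2*S**2 + 8 = 8 + 2*S**2)
(10 + 11*6) - 432*B(-8) = (10 + 11*6) - 432*(8 + 2*(-8)**2) = (10 + 66) - 432*(8 + 2*64) = 76 - 432*(8 + 128) = 76 - 432*136 = 76 - 58752 = -58676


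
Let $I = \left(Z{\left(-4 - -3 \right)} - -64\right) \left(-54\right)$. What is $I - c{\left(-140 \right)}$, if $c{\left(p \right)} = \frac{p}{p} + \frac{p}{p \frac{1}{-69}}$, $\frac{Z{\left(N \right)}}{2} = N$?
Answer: $-3280$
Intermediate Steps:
$Z{\left(N \right)} = 2 N$
$c{\left(p \right)} = -68$ ($c{\left(p \right)} = 1 + \frac{p}{p \left(- \frac{1}{69}\right)} = 1 + \frac{p}{\left(- \frac{1}{69}\right) p} = 1 + p \left(- \frac{69}{p}\right) = 1 - 69 = -68$)
$I = -3348$ ($I = \left(2 \left(-4 - -3\right) - -64\right) \left(-54\right) = \left(2 \left(-4 + 3\right) + 64\right) \left(-54\right) = \left(2 \left(-1\right) + 64\right) \left(-54\right) = \left(-2 + 64\right) \left(-54\right) = 62 \left(-54\right) = -3348$)
$I - c{\left(-140 \right)} = -3348 - -68 = -3348 + 68 = -3280$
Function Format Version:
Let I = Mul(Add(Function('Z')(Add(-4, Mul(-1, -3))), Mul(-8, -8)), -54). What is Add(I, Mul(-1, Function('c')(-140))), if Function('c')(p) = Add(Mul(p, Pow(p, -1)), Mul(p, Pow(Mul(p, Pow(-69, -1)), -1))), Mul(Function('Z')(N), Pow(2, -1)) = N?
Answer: -3280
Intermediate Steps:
Function('Z')(N) = Mul(2, N)
Function('c')(p) = -68 (Function('c')(p) = Add(1, Mul(p, Pow(Mul(p, Rational(-1, 69)), -1))) = Add(1, Mul(p, Pow(Mul(Rational(-1, 69), p), -1))) = Add(1, Mul(p, Mul(-69, Pow(p, -1)))) = Add(1, -69) = -68)
I = -3348 (I = Mul(Add(Mul(2, Add(-4, Mul(-1, -3))), Mul(-8, -8)), -54) = Mul(Add(Mul(2, Add(-4, 3)), 64), -54) = Mul(Add(Mul(2, -1), 64), -54) = Mul(Add(-2, 64), -54) = Mul(62, -54) = -3348)
Add(I, Mul(-1, Function('c')(-140))) = Add(-3348, Mul(-1, -68)) = Add(-3348, 68) = -3280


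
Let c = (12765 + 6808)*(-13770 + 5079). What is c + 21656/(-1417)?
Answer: -241044393887/1417 ≈ -1.7011e+8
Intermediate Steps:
c = -170108943 (c = 19573*(-8691) = -170108943)
c + 21656/(-1417) = -170108943 + 21656/(-1417) = -170108943 + 21656*(-1/1417) = -170108943 - 21656/1417 = -241044393887/1417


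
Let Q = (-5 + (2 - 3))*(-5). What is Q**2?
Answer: 900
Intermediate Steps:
Q = 30 (Q = (-5 - 1)*(-5) = -6*(-5) = 30)
Q**2 = 30**2 = 900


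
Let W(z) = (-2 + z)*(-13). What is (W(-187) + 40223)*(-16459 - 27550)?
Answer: -1878304120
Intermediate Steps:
W(z) = 26 - 13*z
(W(-187) + 40223)*(-16459 - 27550) = ((26 - 13*(-187)) + 40223)*(-16459 - 27550) = ((26 + 2431) + 40223)*(-44009) = (2457 + 40223)*(-44009) = 42680*(-44009) = -1878304120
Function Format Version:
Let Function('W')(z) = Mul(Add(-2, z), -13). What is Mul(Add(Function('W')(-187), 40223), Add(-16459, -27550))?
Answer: -1878304120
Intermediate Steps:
Function('W')(z) = Add(26, Mul(-13, z))
Mul(Add(Function('W')(-187), 40223), Add(-16459, -27550)) = Mul(Add(Add(26, Mul(-13, -187)), 40223), Add(-16459, -27550)) = Mul(Add(Add(26, 2431), 40223), -44009) = Mul(Add(2457, 40223), -44009) = Mul(42680, -44009) = -1878304120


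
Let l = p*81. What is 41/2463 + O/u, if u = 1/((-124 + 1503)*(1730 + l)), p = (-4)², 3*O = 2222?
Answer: 2537459661263/821 ≈ 3.0907e+9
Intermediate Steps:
O = 2222/3 (O = (⅓)*2222 = 2222/3 ≈ 740.67)
p = 16
l = 1296 (l = 16*81 = 1296)
u = 1/4172854 (u = 1/((-124 + 1503)*(1730 + 1296)) = 1/(1379*3026) = 1/4172854 ≈ 2.3964e-7)
41/2463 + O/u = 41/2463 + 2222/(3*(1/4172854)) = 41*(1/2463) + (2222/3)*4172854 = 41/2463 + 9272081588/3 = 2537459661263/821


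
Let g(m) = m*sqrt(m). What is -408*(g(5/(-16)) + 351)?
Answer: -143208 + 255*I*sqrt(5)/8 ≈ -1.4321e+5 + 71.275*I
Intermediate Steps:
g(m) = m**(3/2)
-408*(g(5/(-16)) + 351) = -408*((5/(-16))**(3/2) + 351) = -408*((5*(-1/16))**(3/2) + 351) = -408*((-5/16)**(3/2) + 351) = -408*(-5*I*sqrt(5)/64 + 351) = -408*(351 - 5*I*sqrt(5)/64) = -143208 + 255*I*sqrt(5)/8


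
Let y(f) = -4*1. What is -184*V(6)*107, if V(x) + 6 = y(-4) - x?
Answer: 315008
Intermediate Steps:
y(f) = -4
V(x) = -10 - x (V(x) = -6 + (-4 - x) = -10 - x)
-184*V(6)*107 = -184*(-10 - 1*6)*107 = -184*(-10 - 6)*107 = -184*(-16)*107 = 2944*107 = 315008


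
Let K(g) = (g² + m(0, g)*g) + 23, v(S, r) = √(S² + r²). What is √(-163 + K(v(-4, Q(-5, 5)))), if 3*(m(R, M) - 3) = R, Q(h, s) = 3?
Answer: 10*I ≈ 10.0*I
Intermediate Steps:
m(R, M) = 3 + R/3
K(g) = 23 + g² + 3*g (K(g) = (g² + (3 + (⅓)*0)*g) + 23 = (g² + (3 + 0)*g) + 23 = (g² + 3*g) + 23 = 23 + g² + 3*g)
√(-163 + K(v(-4, Q(-5, 5)))) = √(-163 + (23 + (√((-4)² + 3²))² + 3*√((-4)² + 3²))) = √(-163 + (23 + (√(16 + 9))² + 3*√(16 + 9))) = √(-163 + (23 + (√25)² + 3*√25)) = √(-163 + (23 + 5² + 3*5)) = √(-163 + (23 + 25 + 15)) = √(-163 + 63) = √(-100) = 10*I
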